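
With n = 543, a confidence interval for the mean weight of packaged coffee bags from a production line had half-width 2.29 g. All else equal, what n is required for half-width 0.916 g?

Margin of error scales as 1/√n, so n₂ = n₁·(E₁/E₂)².
n₂ = 543 × (2.29/0.916)² = 543 × 6.25 = 3393.75
Round up: n₂ = 3394.

n = 3394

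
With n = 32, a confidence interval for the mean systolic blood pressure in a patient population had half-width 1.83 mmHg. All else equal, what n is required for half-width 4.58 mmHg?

6

Margin of error scales as 1/√n, so n₂ = n₁·(E₁/E₂)².
n₂ = 32 × (1.83/4.58)² = 32 × 0.1597 = 5.11
Round up: n₂ = 6.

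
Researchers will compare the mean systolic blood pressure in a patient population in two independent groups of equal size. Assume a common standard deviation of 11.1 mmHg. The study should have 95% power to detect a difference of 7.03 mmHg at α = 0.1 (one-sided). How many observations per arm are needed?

43 per group

For two equal groups, n per group = 2·((z_α + z_β)·σ/δ)².
z_α = 1.282; z_β = 1.645 (power 95%).
n = 2 × (2.927 × 11.1 / 7.03)² = 2 × 21.36 = 42.72
Round up: n = 43 per group.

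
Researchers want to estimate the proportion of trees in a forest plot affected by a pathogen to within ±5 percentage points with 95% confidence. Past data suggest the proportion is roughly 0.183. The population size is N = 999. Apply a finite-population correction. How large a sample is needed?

For a proportion with margin E = 0.05 at 95% confidence, z = 1.960.
n = p̂(1−p̂)(z/E)² = 0.183 × 0.817 × (1.960/0.05)² = 229.74 — call this n₀.
Finite-population correction with N = 999: n = n₀ / (1 + (n₀−1)/N) = 229.74 / 1.229 = 186.93
Round up: n = 187.

187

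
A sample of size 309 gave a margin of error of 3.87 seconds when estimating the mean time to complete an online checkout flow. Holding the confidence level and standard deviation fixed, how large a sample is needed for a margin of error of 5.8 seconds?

138

Margin of error scales as 1/√n, so n₂ = n₁·(E₁/E₂)².
n₂ = 309 × (3.87/5.8)² = 309 × 0.4452 = 137.57
Round up: n₂ = 138.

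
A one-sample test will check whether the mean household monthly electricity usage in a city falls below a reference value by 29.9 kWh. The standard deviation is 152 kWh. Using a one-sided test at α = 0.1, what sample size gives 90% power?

For a one-sample z-test, n = ((z_α + z_β)·σ/δ)².
z_α = 1.282 (one-sided α = 0.1); z_β = 1.282 (power 90% → β = 0.1).
n = (2.564 × 152 / 29.9)² = 169.90
Round up: n = 170.

n = 170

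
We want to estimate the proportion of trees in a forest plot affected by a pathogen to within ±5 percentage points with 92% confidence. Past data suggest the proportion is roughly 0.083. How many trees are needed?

For a proportion with margin E = 0.05 at 92% confidence, z = 1.751.
n = p̂(1−p̂)(z/E)² = 0.083 × 0.917 × (1.751/0.05)² = 93.34
Round up: n = 94.

n = 94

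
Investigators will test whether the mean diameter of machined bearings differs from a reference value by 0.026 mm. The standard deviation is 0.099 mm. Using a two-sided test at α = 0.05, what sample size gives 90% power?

153

For a one-sample z-test, n = ((z_{α/2} + z_β)·σ/δ)².
z_{α/2} = 1.960 (two-sided α = 0.05); z_β = 1.282 (power 90% → β = 0.1).
n = (3.242 × 0.099 / 0.026)² = 152.39
Round up: n = 153.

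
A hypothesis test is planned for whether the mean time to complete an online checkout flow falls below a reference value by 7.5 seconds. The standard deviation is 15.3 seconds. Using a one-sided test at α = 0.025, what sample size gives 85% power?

38

For a one-sample z-test, n = ((z_α + z_β)·σ/δ)².
z_α = 1.960 (one-sided α = 0.025); z_β = 1.036 (power 85% → β = 0.15).
n = (2.996 × 15.3 / 7.5)² = 37.35
Round up: n = 38.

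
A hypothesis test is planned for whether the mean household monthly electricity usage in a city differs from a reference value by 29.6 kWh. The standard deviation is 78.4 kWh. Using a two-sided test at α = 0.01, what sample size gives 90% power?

n = 105

For a one-sample z-test, n = ((z_{α/2} + z_β)·σ/δ)².
z_{α/2} = 2.576 (two-sided α = 0.01); z_β = 1.282 (power 90% → β = 0.1).
n = (3.858 × 78.4 / 29.6)² = 104.42
Round up: n = 105.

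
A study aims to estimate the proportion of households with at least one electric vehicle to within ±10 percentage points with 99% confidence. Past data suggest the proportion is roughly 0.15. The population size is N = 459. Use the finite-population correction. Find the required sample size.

72

For a proportion with margin E = 0.1 at 99% confidence, z = 2.576.
n = p̂(1−p̂)(z/E)² = 0.15 × 0.85 × (2.576/0.1)² = 84.61 — call this n₀.
Finite-population correction with N = 459: n = n₀ / (1 + (n₀−1)/N) = 84.61 / 1.182 = 71.58
Round up: n = 72.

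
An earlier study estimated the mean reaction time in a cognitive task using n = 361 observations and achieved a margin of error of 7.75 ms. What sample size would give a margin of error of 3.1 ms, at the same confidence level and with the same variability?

Margin of error scales as 1/√n, so n₂ = n₁·(E₁/E₂)².
n₂ = 361 × (7.75/3.1)² = 361 × 6.25 = 2256.25
Round up: n₂ = 2257.

2257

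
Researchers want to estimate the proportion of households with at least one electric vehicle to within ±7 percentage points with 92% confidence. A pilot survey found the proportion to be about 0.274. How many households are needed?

For a proportion with margin E = 0.07 at 92% confidence, z = 1.751.
n = p̂(1−p̂)(z/E)² = 0.274 × 0.726 × (1.751/0.07)² = 124.47
Round up: n = 125.

125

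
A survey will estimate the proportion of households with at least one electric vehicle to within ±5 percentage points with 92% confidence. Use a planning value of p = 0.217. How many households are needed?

For a proportion with margin E = 0.05 at 92% confidence, z = 1.751.
n = p̂(1−p̂)(z/E)² = 0.217 × 0.783 × (1.751/0.05)² = 208.38
Round up: n = 209.

209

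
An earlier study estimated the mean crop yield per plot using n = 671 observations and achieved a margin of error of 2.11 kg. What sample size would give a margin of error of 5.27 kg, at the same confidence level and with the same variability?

Margin of error scales as 1/√n, so n₂ = n₁·(E₁/E₂)².
n₂ = 671 × (2.11/5.27)² = 671 × 0.1603 = 107.56
Round up: n₂ = 108.

108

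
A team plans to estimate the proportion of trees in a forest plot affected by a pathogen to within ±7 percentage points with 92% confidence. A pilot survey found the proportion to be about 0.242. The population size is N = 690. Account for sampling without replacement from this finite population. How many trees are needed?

For a proportion with margin E = 0.07 at 92% confidence, z = 1.751.
n = p̂(1−p̂)(z/E)² = 0.242 × 0.758 × (1.751/0.07)² = 114.78 — call this n₀.
Finite-population correction with N = 690: n = n₀ / (1 + (n₀−1)/N) = 114.78 / 1.165 = 98.52
Round up: n = 99.

99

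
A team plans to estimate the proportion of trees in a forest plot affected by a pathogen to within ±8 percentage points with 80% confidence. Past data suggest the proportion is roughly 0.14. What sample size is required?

31

For a proportion with margin E = 0.08 at 80% confidence, z = 1.282.
n = p̂(1−p̂)(z/E)² = 0.14 × 0.86 × (1.282/0.08)² = 30.92
Round up: n = 31.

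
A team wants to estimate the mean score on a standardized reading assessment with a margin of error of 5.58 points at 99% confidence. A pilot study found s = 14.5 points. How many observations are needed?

45

For a mean, the margin of error is E = z·σ/√n, so n = (zσ/E)².
At 99% confidence, z = 2.576.
n = (2.576 × 14.5 / 5.58)² = 44.81
Round up: n = 45.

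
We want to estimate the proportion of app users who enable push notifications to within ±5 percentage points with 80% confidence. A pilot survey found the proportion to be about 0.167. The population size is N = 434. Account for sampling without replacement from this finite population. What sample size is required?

For a proportion with margin E = 0.05 at 80% confidence, z = 1.282.
n = p̂(1−p̂)(z/E)² = 0.167 × 0.833 × (1.282/0.05)² = 91.45 — call this n₀.
Finite-population correction with N = 434: n = n₀ / (1 + (n₀−1)/N) = 91.45 / 1.208 = 75.70
Round up: n = 76.

76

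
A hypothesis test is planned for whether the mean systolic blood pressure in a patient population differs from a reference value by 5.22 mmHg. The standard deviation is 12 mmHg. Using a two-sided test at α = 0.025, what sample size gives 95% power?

80

For a one-sample z-test, n = ((z_{α/2} + z_β)·σ/δ)².
z_{α/2} = 2.241 (two-sided α = 0.025); z_β = 1.645 (power 95% → β = 0.05).
n = (3.886 × 12 / 5.22)² = 79.80
Round up: n = 80.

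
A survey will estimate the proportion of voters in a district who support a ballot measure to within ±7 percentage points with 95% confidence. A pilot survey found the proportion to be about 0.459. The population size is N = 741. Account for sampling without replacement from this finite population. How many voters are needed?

155

For a proportion with margin E = 0.07 at 95% confidence, z = 1.960.
n = p̂(1−p̂)(z/E)² = 0.459 × 0.541 × (1.960/0.07)² = 194.68 — call this n₀.
Finite-population correction with N = 741: n = n₀ / (1 + (n₀−1)/N) = 194.68 / 1.261 = 154.39
Round up: n = 155.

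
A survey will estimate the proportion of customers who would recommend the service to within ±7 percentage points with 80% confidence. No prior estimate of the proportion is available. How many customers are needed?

For a proportion with margin E = 0.07 at 80% confidence, z = 1.282.
With no prior estimate, use p = 0.5, which maximizes p(1−p) at 0.25.
n = 0.25 × (z/E)² = 0.25 × (1.282/0.07)² = 83.85
Round up: n = 84.

84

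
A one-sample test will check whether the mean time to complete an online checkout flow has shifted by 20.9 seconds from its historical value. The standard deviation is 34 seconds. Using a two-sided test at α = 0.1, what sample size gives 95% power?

For a one-sample z-test, n = ((z_{α/2} + z_β)·σ/δ)².
z_{α/2} = 1.645 (two-sided α = 0.1); z_β = 1.645 (power 95% → β = 0.05).
n = (3.290 × 34 / 20.9)² = 28.65
Round up: n = 29.

29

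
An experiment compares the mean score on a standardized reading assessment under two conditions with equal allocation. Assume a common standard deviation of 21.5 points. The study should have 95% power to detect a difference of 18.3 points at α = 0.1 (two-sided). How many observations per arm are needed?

For two equal groups, n per group = 2·((z_{α/2} + z_β)·σ/δ)².
z_{α/2} = 1.645; z_β = 1.645 (power 95%).
n = 2 × (3.290 × 21.5 / 18.3)² = 2 × 14.94 = 29.88
Round up: n = 30 per group.

30 per group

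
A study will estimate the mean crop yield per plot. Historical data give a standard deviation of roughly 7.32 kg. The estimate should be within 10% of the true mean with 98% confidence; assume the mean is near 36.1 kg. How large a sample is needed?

23

For a mean, the margin of error is E = z·σ/√n, so n = (zσ/E)².
At 98% confidence, z = 2.326.
E = 10% of 36.1 = 3.61 kg.
n = (2.326 × 7.32 / 3.61)² = 22.24
Round up: n = 23.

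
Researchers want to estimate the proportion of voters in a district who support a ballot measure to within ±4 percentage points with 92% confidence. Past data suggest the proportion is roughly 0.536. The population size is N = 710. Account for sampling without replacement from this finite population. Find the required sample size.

286

For a proportion with margin E = 0.04 at 92% confidence, z = 1.751.
n = p̂(1−p̂)(z/E)² = 0.536 × 0.464 × (1.751/0.04)² = 476.58 — call this n₀.
Finite-population correction with N = 710: n = n₀ / (1 + (n₀−1)/N) = 476.58 / 1.67 = 285.38
Round up: n = 286.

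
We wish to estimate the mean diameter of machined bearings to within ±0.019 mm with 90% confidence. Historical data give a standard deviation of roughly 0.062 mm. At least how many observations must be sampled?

n = 29

For a mean, the margin of error is E = z·σ/√n, so n = (zσ/E)².
At 90% confidence, z = 1.645.
n = (1.645 × 0.062 / 0.019)² = 28.81
Round up: n = 29.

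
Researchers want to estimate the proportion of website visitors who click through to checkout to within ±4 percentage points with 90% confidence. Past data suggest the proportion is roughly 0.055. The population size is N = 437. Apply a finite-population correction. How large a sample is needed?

For a proportion with margin E = 0.04 at 90% confidence, z = 1.645.
n = p̂(1−p̂)(z/E)² = 0.055 × 0.945 × (1.645/0.04)² = 87.90 — call this n₀.
Finite-population correction with N = 437: n = n₀ / (1 + (n₀−1)/N) = 87.90 / 1.199 = 73.31
Round up: n = 74.

74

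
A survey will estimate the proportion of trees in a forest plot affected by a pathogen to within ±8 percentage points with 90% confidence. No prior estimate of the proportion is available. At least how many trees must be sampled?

106

For a proportion with margin E = 0.08 at 90% confidence, z = 1.645.
With no prior estimate, use p = 0.5, which maximizes p(1−p) at 0.25.
n = 0.25 × (z/E)² = 0.25 × (1.645/0.08)² = 105.70
Round up: n = 106.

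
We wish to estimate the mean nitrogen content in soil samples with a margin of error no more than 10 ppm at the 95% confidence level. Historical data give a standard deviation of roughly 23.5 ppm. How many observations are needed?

22

For a mean, the margin of error is E = z·σ/√n, so n = (zσ/E)².
At 95% confidence, z = 1.960.
n = (1.960 × 23.5 / 10)² = 21.22
Round up: n = 22.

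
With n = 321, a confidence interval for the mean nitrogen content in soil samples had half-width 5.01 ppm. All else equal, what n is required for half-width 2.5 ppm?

Margin of error scales as 1/√n, so n₂ = n₁·(E₁/E₂)².
n₂ = 321 × (5.01/2.5)² = 321 × 4.016 = 1289.14
Round up: n₂ = 1290.

1290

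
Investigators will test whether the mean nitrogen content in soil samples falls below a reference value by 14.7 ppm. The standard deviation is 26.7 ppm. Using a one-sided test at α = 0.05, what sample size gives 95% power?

For a one-sample z-test, n = ((z_α + z_β)·σ/δ)².
z_α = 1.645 (one-sided α = 0.05); z_β = 1.645 (power 95% → β = 0.05).
n = (3.290 × 26.7 / 14.7)² = 35.71
Round up: n = 36.

36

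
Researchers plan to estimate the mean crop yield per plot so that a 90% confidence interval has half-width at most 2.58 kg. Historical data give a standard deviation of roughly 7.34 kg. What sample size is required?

22

For a mean, the margin of error is E = z·σ/√n, so n = (zσ/E)².
At 90% confidence, z = 1.645.
n = (1.645 × 7.34 / 2.58)² = 21.90
Round up: n = 22.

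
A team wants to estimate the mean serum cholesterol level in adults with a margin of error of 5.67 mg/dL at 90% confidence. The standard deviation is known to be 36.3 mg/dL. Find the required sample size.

111

For a mean, the margin of error is E = z·σ/√n, so n = (zσ/E)².
At 90% confidence, z = 1.645.
n = (1.645 × 36.3 / 5.67)² = 110.91
Round up: n = 111.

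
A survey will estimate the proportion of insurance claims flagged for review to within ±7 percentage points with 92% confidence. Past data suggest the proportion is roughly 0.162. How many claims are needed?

For a proportion with margin E = 0.07 at 92% confidence, z = 1.751.
n = p̂(1−p̂)(z/E)² = 0.162 × 0.838 × (1.751/0.07)² = 84.94
Round up: n = 85.

85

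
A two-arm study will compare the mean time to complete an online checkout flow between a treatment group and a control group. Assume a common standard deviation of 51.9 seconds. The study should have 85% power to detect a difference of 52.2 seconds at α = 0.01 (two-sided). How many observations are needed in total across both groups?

52 total

For two equal groups, n per group = 2·((z_{α/2} + z_β)·σ/δ)².
z_{α/2} = 2.576; z_β = 1.036 (power 85%).
n = 2 × (3.612 × 51.9 / 52.2)² = 2 × 12.90 = 25.80
Round up: n = 26 per group.
Total across both groups: 2 × 26 = 52.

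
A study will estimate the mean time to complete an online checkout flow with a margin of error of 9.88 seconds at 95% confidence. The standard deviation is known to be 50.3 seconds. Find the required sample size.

100

For a mean, the margin of error is E = z·σ/√n, so n = (zσ/E)².
At 95% confidence, z = 1.960.
n = (1.960 × 50.3 / 9.88)² = 99.57
Round up: n = 100.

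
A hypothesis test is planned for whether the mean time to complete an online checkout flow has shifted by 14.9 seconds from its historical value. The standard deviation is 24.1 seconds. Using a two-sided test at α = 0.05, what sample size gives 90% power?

28

For a one-sample z-test, n = ((z_{α/2} + z_β)·σ/δ)².
z_{α/2} = 1.960 (two-sided α = 0.05); z_β = 1.282 (power 90% → β = 0.1).
n = (3.242 × 24.1 / 14.9)² = 27.50
Round up: n = 28.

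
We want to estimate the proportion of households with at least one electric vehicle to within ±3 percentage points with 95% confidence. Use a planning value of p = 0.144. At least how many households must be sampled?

For a proportion with margin E = 0.03 at 95% confidence, z = 1.960.
n = p̂(1−p̂)(z/E)² = 0.144 × 0.856 × (1.960/0.03)² = 526.15
Round up: n = 527.

n = 527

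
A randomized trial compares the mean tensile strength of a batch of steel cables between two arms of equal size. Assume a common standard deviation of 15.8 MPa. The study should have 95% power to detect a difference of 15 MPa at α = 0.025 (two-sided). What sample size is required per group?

34 per group

For two equal groups, n per group = 2·((z_{α/2} + z_β)·σ/δ)².
z_{α/2} = 2.241; z_β = 1.645 (power 95%).
n = 2 × (3.886 × 15.8 / 15)² = 2 × 16.75 = 33.50
Round up: n = 34 per group.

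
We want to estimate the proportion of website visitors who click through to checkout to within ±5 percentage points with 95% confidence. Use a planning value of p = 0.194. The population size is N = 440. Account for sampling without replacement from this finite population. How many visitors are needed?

156

For a proportion with margin E = 0.05 at 95% confidence, z = 1.960.
n = p̂(1−p̂)(z/E)² = 0.194 × 0.806 × (1.960/0.05)² = 240.28 — call this n₀.
Finite-population correction with N = 440: n = n₀ / (1 + (n₀−1)/N) = 240.28 / 1.544 = 155.62
Round up: n = 156.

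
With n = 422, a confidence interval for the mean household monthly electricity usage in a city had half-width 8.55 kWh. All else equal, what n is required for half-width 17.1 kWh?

n = 106

Margin of error scales as 1/√n, so n₂ = n₁·(E₁/E₂)².
n₂ = 422 × (8.55/17.1)² = 422 × 0.25 = 105.50
Round up: n₂ = 106.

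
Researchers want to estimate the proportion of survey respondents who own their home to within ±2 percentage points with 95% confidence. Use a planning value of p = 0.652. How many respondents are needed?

2180

For a proportion with margin E = 0.02 at 95% confidence, z = 1.960.
n = p̂(1−p̂)(z/E)² = 0.652 × 0.348 × (1.960/0.02)² = 2179.11
Round up: n = 2180.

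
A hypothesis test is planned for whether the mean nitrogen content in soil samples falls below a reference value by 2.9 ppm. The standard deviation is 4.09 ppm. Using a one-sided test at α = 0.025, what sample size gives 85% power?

For a one-sample z-test, n = ((z_α + z_β)·σ/δ)².
z_α = 1.960 (one-sided α = 0.025); z_β = 1.036 (power 85% → β = 0.15).
n = (2.996 × 4.09 / 2.9)² = 17.85
Round up: n = 18.

18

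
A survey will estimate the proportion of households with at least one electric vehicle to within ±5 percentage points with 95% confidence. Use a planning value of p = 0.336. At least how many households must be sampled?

n = 343

For a proportion with margin E = 0.05 at 95% confidence, z = 1.960.
n = p̂(1−p̂)(z/E)² = 0.336 × 0.664 × (1.960/0.05)² = 342.83
Round up: n = 343.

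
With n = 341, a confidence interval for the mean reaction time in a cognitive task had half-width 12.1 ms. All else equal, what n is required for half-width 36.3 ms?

Margin of error scales as 1/√n, so n₂ = n₁·(E₁/E₂)².
n₂ = 341 × (12.1/36.3)² = 341 × 0.1111 = 37.89
Round up: n₂ = 38.

n = 38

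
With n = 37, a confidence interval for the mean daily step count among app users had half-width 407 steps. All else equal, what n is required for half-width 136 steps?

Margin of error scales as 1/√n, so n₂ = n₁·(E₁/E₂)².
n₂ = 37 × (407/136)² = 37 × 8.956 = 331.37
Round up: n₂ = 332.

332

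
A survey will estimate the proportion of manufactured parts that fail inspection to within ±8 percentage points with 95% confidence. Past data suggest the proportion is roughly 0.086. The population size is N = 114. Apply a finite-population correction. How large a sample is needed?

n = 34

For a proportion with margin E = 0.08 at 95% confidence, z = 1.960.
n = p̂(1−p̂)(z/E)² = 0.086 × 0.914 × (1.960/0.08)² = 47.18 — call this n₀.
Finite-population correction with N = 114: n = n₀ / (1 + (n₀−1)/N) = 47.18 / 1.405 = 33.58
Round up: n = 34.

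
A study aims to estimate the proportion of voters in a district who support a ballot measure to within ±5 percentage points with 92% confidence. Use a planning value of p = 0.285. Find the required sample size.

For a proportion with margin E = 0.05 at 92% confidence, z = 1.751.
n = p̂(1−p̂)(z/E)² = 0.285 × 0.715 × (1.751/0.05)² = 249.91
Round up: n = 250.

250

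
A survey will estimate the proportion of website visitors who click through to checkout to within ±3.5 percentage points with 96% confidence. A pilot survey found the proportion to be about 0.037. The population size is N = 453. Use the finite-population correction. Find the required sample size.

n = 97

For a proportion with margin E = 0.035 at 96% confidence, z = 2.054.
n = p̂(1−p̂)(z/E)² = 0.037 × 0.963 × (2.054/0.035)² = 122.71 — call this n₀.
Finite-population correction with N = 453: n = n₀ / (1 + (n₀−1)/N) = 122.71 / 1.269 = 96.70
Round up: n = 97.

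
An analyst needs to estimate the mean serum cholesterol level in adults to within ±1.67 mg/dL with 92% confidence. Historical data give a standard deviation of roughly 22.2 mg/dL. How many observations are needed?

542

For a mean, the margin of error is E = z·σ/√n, so n = (zσ/E)².
At 92% confidence, z = 1.751.
n = (1.751 × 22.2 / 1.67)² = 541.81
Round up: n = 542.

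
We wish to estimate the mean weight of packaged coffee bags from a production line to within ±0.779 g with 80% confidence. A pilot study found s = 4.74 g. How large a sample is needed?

61

For a mean, the margin of error is E = z·σ/√n, so n = (zσ/E)².
At 80% confidence, z = 1.282.
n = (1.282 × 4.74 / 0.779)² = 60.85
Round up: n = 61.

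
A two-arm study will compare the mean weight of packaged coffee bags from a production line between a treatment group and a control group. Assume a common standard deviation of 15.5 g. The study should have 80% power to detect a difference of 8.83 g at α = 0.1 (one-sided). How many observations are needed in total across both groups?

56 total

For two equal groups, n per group = 2·((z_α + z_β)·σ/δ)².
z_α = 1.282; z_β = 0.842 (power 80%).
n = 2 × (2.124 × 15.5 / 8.83)² = 2 × 13.90 = 27.80
Round up: n = 28 per group.
Total across both groups: 2 × 28 = 56.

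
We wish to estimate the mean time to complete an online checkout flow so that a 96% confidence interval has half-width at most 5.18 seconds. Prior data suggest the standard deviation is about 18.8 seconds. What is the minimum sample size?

For a mean, the margin of error is E = z·σ/√n, so n = (zσ/E)².
At 96% confidence, z = 2.054.
n = (2.054 × 18.8 / 5.18)² = 55.57
Round up: n = 56.

56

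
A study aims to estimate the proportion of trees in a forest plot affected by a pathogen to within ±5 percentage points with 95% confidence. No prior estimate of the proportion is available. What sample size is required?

For a proportion with margin E = 0.05 at 95% confidence, z = 1.960.
With no prior estimate, use p = 0.5, which maximizes p(1−p) at 0.25.
n = 0.25 × (z/E)² = 0.25 × (1.960/0.05)² = 384.16
Round up: n = 385.

385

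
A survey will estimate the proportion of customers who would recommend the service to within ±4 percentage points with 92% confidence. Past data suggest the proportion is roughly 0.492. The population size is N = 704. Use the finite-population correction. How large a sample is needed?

For a proportion with margin E = 0.04 at 92% confidence, z = 1.751.
n = p̂(1−p̂)(z/E)² = 0.492 × 0.508 × (1.751/0.04)² = 478.94 — call this n₀.
Finite-population correction with N = 704: n = n₀ / (1 + (n₀−1)/N) = 478.94 / 1.679 = 285.25
Round up: n = 286.

286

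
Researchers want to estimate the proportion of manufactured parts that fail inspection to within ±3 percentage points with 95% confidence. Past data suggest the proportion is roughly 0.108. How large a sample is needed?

412

For a proportion with margin E = 0.03 at 95% confidence, z = 1.960.
n = p̂(1−p̂)(z/E)² = 0.108 × 0.892 × (1.960/0.03)² = 411.20
Round up: n = 412.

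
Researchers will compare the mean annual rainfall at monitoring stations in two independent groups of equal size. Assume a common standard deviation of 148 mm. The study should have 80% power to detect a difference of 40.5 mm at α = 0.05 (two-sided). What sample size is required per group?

210 per group

For two equal groups, n per group = 2·((z_{α/2} + z_β)·σ/δ)².
z_{α/2} = 1.960; z_β = 0.842 (power 80%).
n = 2 × (2.802 × 148 / 40.5)² = 2 × 104.85 = 209.70
Round up: n = 210 per group.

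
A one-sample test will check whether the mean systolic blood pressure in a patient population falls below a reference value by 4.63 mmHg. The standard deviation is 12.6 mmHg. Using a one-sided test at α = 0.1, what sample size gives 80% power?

For a one-sample z-test, n = ((z_α + z_β)·σ/δ)².
z_α = 1.282 (one-sided α = 0.1); z_β = 0.842 (power 80% → β = 0.2).
n = (2.124 × 12.6 / 4.63)² = 33.41
Round up: n = 34.

34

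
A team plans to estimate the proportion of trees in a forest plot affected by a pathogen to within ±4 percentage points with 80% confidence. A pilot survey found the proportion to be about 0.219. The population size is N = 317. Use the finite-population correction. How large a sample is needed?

For a proportion with margin E = 0.04 at 80% confidence, z = 1.282.
n = p̂(1−p̂)(z/E)² = 0.219 × 0.781 × (1.282/0.04)² = 175.69 — call this n₀.
Finite-population correction with N = 317: n = n₀ / (1 + (n₀−1)/N) = 175.69 / 1.551 = 113.28
Round up: n = 114.

114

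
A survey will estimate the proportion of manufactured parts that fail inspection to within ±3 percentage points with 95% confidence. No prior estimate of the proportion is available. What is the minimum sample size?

For a proportion with margin E = 0.03 at 95% confidence, z = 1.960.
With no prior estimate, use p = 0.5, which maximizes p(1−p) at 0.25.
n = 0.25 × (z/E)² = 0.25 × (1.960/0.03)² = 1067.11
Round up: n = 1068.

n = 1068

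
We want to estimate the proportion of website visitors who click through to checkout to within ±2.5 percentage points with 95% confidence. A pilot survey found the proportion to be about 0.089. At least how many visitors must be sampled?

499

For a proportion with margin E = 0.025 at 95% confidence, z = 1.960.
n = p̂(1−p̂)(z/E)² = 0.089 × 0.911 × (1.960/0.025)² = 498.36
Round up: n = 499.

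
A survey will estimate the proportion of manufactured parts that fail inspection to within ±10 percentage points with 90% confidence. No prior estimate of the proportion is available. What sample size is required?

For a proportion with margin E = 0.1 at 90% confidence, z = 1.645.
With no prior estimate, use p = 0.5, which maximizes p(1−p) at 0.25.
n = 0.25 × (z/E)² = 0.25 × (1.645/0.1)² = 67.65
Round up: n = 68.

68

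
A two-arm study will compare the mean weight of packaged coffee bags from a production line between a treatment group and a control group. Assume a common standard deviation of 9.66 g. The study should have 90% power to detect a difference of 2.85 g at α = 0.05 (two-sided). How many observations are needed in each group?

For two equal groups, n per group = 2·((z_{α/2} + z_β)·σ/δ)².
z_{α/2} = 1.960; z_β = 1.282 (power 90%).
n = 2 × (3.242 × 9.66 / 2.85)² = 2 × 120.75 = 241.50
Round up: n = 242 per group.

242 per group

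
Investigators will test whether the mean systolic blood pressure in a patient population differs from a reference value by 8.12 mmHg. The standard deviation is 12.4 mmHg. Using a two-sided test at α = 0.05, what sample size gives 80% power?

For a one-sample z-test, n = ((z_{α/2} + z_β)·σ/δ)².
z_{α/2} = 1.960 (two-sided α = 0.05); z_β = 0.842 (power 80% → β = 0.2).
n = (2.802 × 12.4 / 8.12)² = 18.31
Round up: n = 19.

19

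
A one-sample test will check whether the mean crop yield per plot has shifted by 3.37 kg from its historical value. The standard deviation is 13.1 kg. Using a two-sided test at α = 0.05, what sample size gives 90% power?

For a one-sample z-test, n = ((z_{α/2} + z_β)·σ/δ)².
z_{α/2} = 1.960 (two-sided α = 0.05); z_β = 1.282 (power 90% → β = 0.1).
n = (3.242 × 13.1 / 3.37)² = 158.82
Round up: n = 159.

159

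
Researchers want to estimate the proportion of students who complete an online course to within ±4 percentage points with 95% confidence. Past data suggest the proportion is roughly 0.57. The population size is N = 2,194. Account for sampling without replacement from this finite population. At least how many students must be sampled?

n = 465

For a proportion with margin E = 0.04 at 95% confidence, z = 1.960.
n = p̂(1−p̂)(z/E)² = 0.57 × 0.43 × (1.960/0.04)² = 588.49 — call this n₀.
Finite-population correction with N = 2,194: n = n₀ / (1 + (n₀−1)/N) = 588.49 / 1.268 = 464.11
Round up: n = 465.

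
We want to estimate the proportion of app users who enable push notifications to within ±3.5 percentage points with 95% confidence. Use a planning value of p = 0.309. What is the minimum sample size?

For a proportion with margin E = 0.035 at 95% confidence, z = 1.960.
n = p̂(1−p̂)(z/E)² = 0.309 × 0.691 × (1.960/0.035)² = 669.60
Round up: n = 670.

n = 670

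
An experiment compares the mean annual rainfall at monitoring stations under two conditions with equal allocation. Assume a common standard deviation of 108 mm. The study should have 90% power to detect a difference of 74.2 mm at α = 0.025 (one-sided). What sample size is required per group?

For two equal groups, n per group = 2·((z_α + z_β)·σ/δ)².
z_α = 1.960; z_β = 1.282 (power 90%).
n = 2 × (3.242 × 108 / 74.2)² = 2 × 22.27 = 44.54
Round up: n = 45 per group.

45 per group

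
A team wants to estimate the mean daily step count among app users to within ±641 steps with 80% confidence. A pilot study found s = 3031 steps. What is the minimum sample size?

37

For a mean, the margin of error is E = z·σ/√n, so n = (zσ/E)².
At 80% confidence, z = 1.282.
n = (1.282 × 3031 / 641)² = 36.75
Round up: n = 37.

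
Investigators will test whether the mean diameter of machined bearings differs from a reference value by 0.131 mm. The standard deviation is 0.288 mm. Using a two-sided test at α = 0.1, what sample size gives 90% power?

n = 42

For a one-sample z-test, n = ((z_{α/2} + z_β)·σ/δ)².
z_{α/2} = 1.645 (two-sided α = 0.1); z_β = 1.282 (power 90% → β = 0.1).
n = (2.927 × 0.288 / 0.131)² = 41.41
Round up: n = 42.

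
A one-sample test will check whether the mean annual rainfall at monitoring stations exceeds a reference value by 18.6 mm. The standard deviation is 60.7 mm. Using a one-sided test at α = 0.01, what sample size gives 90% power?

For a one-sample z-test, n = ((z_α + z_β)·σ/δ)².
z_α = 2.326 (one-sided α = 0.01); z_β = 1.282 (power 90% → β = 0.1).
n = (3.608 × 60.7 / 18.6)² = 138.64
Round up: n = 139.

n = 139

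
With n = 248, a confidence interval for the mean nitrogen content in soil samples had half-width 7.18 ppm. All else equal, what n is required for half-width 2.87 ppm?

n = 1553

Margin of error scales as 1/√n, so n₂ = n₁·(E₁/E₂)².
n₂ = 248 × (7.18/2.87)² = 248 × 6.259 = 1552.23
Round up: n₂ = 1553.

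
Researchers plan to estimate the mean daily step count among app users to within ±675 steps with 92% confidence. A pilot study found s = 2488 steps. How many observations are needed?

For a mean, the margin of error is E = z·σ/√n, so n = (zσ/E)².
At 92% confidence, z = 1.751.
n = (1.751 × 2488 / 675)² = 41.65
Round up: n = 42.

42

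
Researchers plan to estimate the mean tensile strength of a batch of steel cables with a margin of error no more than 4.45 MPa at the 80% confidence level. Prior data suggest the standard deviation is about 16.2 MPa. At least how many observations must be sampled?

For a mean, the margin of error is E = z·σ/√n, so n = (zσ/E)².
At 80% confidence, z = 1.282.
n = (1.282 × 16.2 / 4.45)² = 21.78
Round up: n = 22.

22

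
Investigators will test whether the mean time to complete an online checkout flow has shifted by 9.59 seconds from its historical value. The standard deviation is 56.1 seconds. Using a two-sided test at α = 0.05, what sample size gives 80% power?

For a one-sample z-test, n = ((z_{α/2} + z_β)·σ/δ)².
z_{α/2} = 1.960 (two-sided α = 0.05); z_β = 0.842 (power 80% → β = 0.2).
n = (2.802 × 56.1 / 9.59)² = 268.67
Round up: n = 269.

269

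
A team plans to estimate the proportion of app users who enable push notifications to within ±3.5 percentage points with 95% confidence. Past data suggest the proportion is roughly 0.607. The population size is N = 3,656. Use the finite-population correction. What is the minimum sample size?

For a proportion with margin E = 0.035 at 95% confidence, z = 1.960.
n = p̂(1−p̂)(z/E)² = 0.607 × 0.393 × (1.960/0.035)² = 748.10 — call this n₀.
Finite-population correction with N = 3,656: n = n₀ / (1 + (n₀−1)/N) = 748.10 / 1.204 = 621.35
Round up: n = 622.

622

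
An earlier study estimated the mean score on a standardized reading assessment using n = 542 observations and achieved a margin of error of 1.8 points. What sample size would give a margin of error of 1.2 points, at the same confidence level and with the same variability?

Margin of error scales as 1/√n, so n₂ = n₁·(E₁/E₂)².
n₂ = 542 × (1.8/1.2)² = 542 × 2.25 = 1219.50
Round up: n₂ = 1220.

n = 1220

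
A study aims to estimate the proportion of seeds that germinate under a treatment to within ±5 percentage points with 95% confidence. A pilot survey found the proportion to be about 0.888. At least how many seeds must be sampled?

For a proportion with margin E = 0.05 at 95% confidence, z = 1.960.
n = p̂(1−p̂)(z/E)² = 0.888 × 0.112 × (1.960/0.05)² = 152.83
Round up: n = 153.

n = 153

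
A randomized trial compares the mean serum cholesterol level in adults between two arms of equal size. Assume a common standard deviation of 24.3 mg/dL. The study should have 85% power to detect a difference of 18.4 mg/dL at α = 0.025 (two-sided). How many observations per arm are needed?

38 per group

For two equal groups, n per group = 2·((z_{α/2} + z_β)·σ/δ)².
z_{α/2} = 2.241; z_β = 1.036 (power 85%).
n = 2 × (3.277 × 24.3 / 18.4)² = 2 × 18.73 = 37.46
Round up: n = 38 per group.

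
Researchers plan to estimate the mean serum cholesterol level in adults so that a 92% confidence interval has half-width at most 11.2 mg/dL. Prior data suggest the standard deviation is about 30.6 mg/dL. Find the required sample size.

For a mean, the margin of error is E = z·σ/√n, so n = (zσ/E)².
At 92% confidence, z = 1.751.
n = (1.751 × 30.6 / 11.2)² = 22.89
Round up: n = 23.

23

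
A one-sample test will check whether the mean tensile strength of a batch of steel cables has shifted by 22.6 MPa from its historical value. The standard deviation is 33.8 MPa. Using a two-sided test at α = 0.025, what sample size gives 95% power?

n = 34

For a one-sample z-test, n = ((z_{α/2} + z_β)·σ/δ)².
z_{α/2} = 2.241 (two-sided α = 0.025); z_β = 1.645 (power 95% → β = 0.05).
n = (3.886 × 33.8 / 22.6)² = 33.78
Round up: n = 34.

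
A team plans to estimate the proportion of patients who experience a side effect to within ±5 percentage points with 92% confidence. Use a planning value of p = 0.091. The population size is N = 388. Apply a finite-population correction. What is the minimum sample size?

For a proportion with margin E = 0.05 at 92% confidence, z = 1.751.
n = p̂(1−p̂)(z/E)² = 0.091 × 0.909 × (1.751/0.05)² = 101.45 — call this n₀.
Finite-population correction with N = 388: n = n₀ / (1 + (n₀−1)/N) = 101.45 / 1.259 = 80.58
Round up: n = 81.

n = 81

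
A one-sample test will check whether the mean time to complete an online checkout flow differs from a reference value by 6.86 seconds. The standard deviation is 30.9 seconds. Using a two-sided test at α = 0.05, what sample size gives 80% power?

For a one-sample z-test, n = ((z_{α/2} + z_β)·σ/δ)².
z_{α/2} = 1.960 (two-sided α = 0.05); z_β = 0.842 (power 80% → β = 0.2).
n = (2.802 × 30.9 / 6.86)² = 159.30
Round up: n = 160.

160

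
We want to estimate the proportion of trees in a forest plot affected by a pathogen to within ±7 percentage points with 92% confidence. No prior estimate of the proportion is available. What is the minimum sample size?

157

For a proportion with margin E = 0.07 at 92% confidence, z = 1.751.
With no prior estimate, use p = 0.5, which maximizes p(1−p) at 0.25.
n = 0.25 × (z/E)² = 0.25 × (1.751/0.07)² = 156.43
Round up: n = 157.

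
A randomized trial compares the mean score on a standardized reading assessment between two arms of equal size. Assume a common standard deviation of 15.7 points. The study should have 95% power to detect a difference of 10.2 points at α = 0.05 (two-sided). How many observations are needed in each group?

62 per group

For two equal groups, n per group = 2·((z_{α/2} + z_β)·σ/δ)².
z_{α/2} = 1.960; z_β = 1.645 (power 95%).
n = 2 × (3.605 × 15.7 / 10.2)² = 2 × 30.79 = 61.58
Round up: n = 62 per group.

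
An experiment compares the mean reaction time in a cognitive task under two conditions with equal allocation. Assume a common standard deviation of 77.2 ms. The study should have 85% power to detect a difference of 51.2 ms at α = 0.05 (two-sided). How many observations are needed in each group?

For two equal groups, n per group = 2·((z_{α/2} + z_β)·σ/δ)².
z_{α/2} = 1.960; z_β = 1.036 (power 85%).
n = 2 × (2.996 × 77.2 / 51.2)² = 2 × 20.41 = 40.82
Round up: n = 41 per group.

41 per group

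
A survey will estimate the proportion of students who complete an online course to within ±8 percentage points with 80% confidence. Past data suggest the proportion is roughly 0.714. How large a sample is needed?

53

For a proportion with margin E = 0.08 at 80% confidence, z = 1.282.
n = p̂(1−p̂)(z/E)² = 0.714 × 0.286 × (1.282/0.08)² = 52.44
Round up: n = 53.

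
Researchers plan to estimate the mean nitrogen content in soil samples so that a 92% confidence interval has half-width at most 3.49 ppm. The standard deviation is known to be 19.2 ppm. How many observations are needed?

For a mean, the margin of error is E = z·σ/√n, so n = (zσ/E)².
At 92% confidence, z = 1.751.
n = (1.751 × 19.2 / 3.49)² = 92.79
Round up: n = 93.

93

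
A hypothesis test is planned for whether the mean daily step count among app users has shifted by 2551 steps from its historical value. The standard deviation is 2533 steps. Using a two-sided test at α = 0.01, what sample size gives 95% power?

n = 18

For a one-sample z-test, n = ((z_{α/2} + z_β)·σ/δ)².
z_{α/2} = 2.576 (two-sided α = 0.01); z_β = 1.645 (power 95% → β = 0.05).
n = (4.221 × 2533 / 2551)² = 17.57
Round up: n = 18.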